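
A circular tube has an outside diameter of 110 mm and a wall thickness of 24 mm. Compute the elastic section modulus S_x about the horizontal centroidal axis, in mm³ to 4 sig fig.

Split into non-overlapping primitives; take the origin at the lower-left of the bounding box.
Outer circle: ⌀110, A = 9503.32 mm², y = 55 mm, Ī = 7 186 884 mm⁴.
Bore (subtracted): ⌀62, A = 3019.07 mm², y = 55 mm, Ī = 725 332 mm⁴.
By symmetry the centroid is at mid-height, ȳ = 55 mm.
All pieces are centred on the horizontal centroidal axis, so I = ΣĪ (holes subtracted) = 6 461 552 mm⁴.
Extreme fibre distance c = 55 mm; S = I/c = 117 483 mm³.

S_x ≈ 1.175 × 10⁵ mm³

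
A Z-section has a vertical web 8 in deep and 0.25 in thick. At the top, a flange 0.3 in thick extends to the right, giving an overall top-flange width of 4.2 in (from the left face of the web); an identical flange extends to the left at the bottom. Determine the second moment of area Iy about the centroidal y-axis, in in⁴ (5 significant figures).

Iy ≈ 13.544 in⁴

Break the section into simple shapes (no overlaps), measuring from the bottom-left corner of the bounding box.
Web: 0.25 × 8, A = 2 in², x = 4.075 in, Ī = 0.01041667 in⁴.
Top flange (beyond web): 3.95 × 0.3, A = 1.185 in², x = 6.175 in, Ī = 1.540747 in⁴.
Bottom flange (beyond web): 3.95 × 0.3, A = 1.185 in², x = 1.975 in, Ī = 1.540747 in⁴.
Centroid: x̄ = ΣA·x / ΣA = 4.075 in.
Transfer each piece to the centroidal y-axis using Ī + A·d² with d = x − 4.075:
  web: d = 0 in → contributes +0.01041667 in⁴
  top flange (beyond web): d = 2.1 in → contributes +6.766597 in⁴
  bottom flange (beyond web): d = -2.1 in → contributes +6.766597 in⁴
Total I = 13.54361 in⁴.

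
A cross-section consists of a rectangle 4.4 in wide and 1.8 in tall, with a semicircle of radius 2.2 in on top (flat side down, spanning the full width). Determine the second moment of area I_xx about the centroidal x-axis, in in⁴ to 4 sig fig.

Treat the section as a set of non-overlapping primitives; coordinates are from the bounding-box lower-left.
Rectangular body: 4.4 × 1.8, A = 7.92 in², y = 0.9 in, Ī = 2.1384 in⁴.
Semicircular cap: semicircle r = 2.2, A = 7.60265 in², y = 2.73371 in, Ī = 2.57112 in⁴.
Centroid: ȳ = ΣA·y / ΣA = 1.79811 in.
Transfer each piece to the centroidal x-axis using Ī + A·d² with d = y − 1.79811:
  rectangular body: d = -0.89811 in → contributes +8.52669 in⁴
  semicircular cap: d = 0.935599 in → contributes +9.22607 in⁴
Total I = 17.7528 in⁴.

I_xx ≈ 17.75 in⁴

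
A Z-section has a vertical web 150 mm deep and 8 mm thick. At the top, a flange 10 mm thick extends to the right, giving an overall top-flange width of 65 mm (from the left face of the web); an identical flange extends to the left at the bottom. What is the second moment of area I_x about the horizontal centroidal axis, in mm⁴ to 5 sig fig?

Split into non-overlapping primitives; take the origin at the lower-left of the bounding box.
Web: 8 × 150, A = 1 200 mm², y = 75 mm, Ī = 2 250 000 mm⁴.
Top flange (beyond web): 57 × 10, A = 570 mm², y = 145 mm, Ī = 4 750 mm⁴.
Bottom flange (beyond web): 57 × 10, A = 570 mm², y = 5 mm, Ī = 4 750 mm⁴.
Centroid: ȳ = ΣA·y / ΣA = 75 mm.
Transfer each piece to the horizontal centroidal axis using Ī + A·d² with d = y − 75:
  web: d = 0 mm → contributes +2 250 000 mm⁴
  top flange (beyond web): d = 70 mm → contributes +2 797 750 mm⁴
  bottom flange (beyond web): d = -70 mm → contributes +2 797 750 mm⁴
Total I = 7 845 500 mm⁴.

I_x ≈ 7.8455 × 10⁶ mm⁴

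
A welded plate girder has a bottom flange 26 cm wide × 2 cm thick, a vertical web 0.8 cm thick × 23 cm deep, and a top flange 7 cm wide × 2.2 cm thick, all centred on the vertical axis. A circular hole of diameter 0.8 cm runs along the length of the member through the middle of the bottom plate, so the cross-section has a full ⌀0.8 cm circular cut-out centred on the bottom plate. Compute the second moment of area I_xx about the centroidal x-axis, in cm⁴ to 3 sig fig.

I_xx ≈ 8960 cm⁴

Decompose the section into non-overlapping parts with the origin at the bottom-left of its bounding rectangle.
Bottom plate: 26 × 2, A = 52 cm², y = 1 cm, Ī = 17.333 cm⁴.
Web plate: 0.8 × 23, A = 18.4 cm², y = 13.5 cm, Ī = 811.13 cm⁴.
Top plate: 7 × 2.2, A = 15.4 cm², y = 26.1 cm, Ī = 6.2113 cm⁴.
Hole (subtracted): ⌀0.8, A = 0.50265 cm², y = 1 cm, Ī = 0.020106 cm⁴.
Centroid: ȳ = ΣA·y / ΣA = 8.2281 cm.
Transfer each piece to the centroidal x-axis using Ī + A·d² with d = y − 8.2281:
  bottom plate: d = -7.2281 cm → contributes +2734.1 cm⁴
  web plate: d = 5.2719 cm → contributes +1322.5 cm⁴
  top plate: d = 17.872 cm → contributes +4 925 cm⁴
  hole: d = -7.2281 cm → contributes −26.282 cm⁴
Total I = 8955.4 cm⁴.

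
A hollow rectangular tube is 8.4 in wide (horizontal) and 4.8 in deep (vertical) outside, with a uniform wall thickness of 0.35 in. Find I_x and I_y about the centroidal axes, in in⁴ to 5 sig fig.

Split into non-overlapping primitives; take the origin at the lower-left of the bounding box.
Outer rectangle: 8.4 × 4.8, A = 40.32 in², y = 2.4 in, Ī = 77.4144 in⁴.
Inner void (subtracted): 7.7 × 4.1, A = 31.57 in², y = 2.4 in, Ī = 44.22431 in⁴.
By symmetry the centroid is at mid-height, ȳ = 2.4 in.
All pieces are centred on the centroidal x-axis, so I = ΣĪ (holes subtracted) = 33.19009 in⁴.
Repeating about the centroidal y-axis gives I_y = 81.09949 in⁴.

I_x ≈ 33.190 in⁴, I_y ≈ 81.099 in⁴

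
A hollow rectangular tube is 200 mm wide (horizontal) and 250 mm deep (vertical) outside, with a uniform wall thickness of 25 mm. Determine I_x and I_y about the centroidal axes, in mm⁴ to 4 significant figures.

I_x ≈ 1.604 × 10⁸ mm⁴, I_y ≈ 1.104 × 10⁸ mm⁴

Decompose the section into non-overlapping parts with the origin at the bottom-left of its bounding rectangle.
Outer rectangle: 200 × 250, A = 50 000 mm², y = 125 mm, Ī = 260 416 667 mm⁴.
Inner void (subtracted): 150 × 200, A = 30 000 mm², y = 125 mm, Ī = 100 000 000 mm⁴.
By symmetry the centroid is at mid-height, ȳ = 125 mm.
All pieces are centred on the centroidal x-axis, so I = ΣĪ (holes subtracted) = 160 416 667 mm⁴.
Repeating about the centroidal y-axis gives I_y = 110 416 667 mm⁴.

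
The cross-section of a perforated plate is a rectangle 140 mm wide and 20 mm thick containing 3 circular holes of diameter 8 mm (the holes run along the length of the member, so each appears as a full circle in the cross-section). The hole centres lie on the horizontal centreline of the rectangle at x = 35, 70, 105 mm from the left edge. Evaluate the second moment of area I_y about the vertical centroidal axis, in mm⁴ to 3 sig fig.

I_y ≈ 4.45 × 10⁶ mm⁴

Split into non-overlapping primitives; take the origin at the lower-left of the bounding box.
Plate: 140 × 20, A = 2 800 mm², x = 70 mm, Ī = 4 573 333 mm⁴.
Hole 1 (subtracted): ⌀8, A = 50.265 mm², x = 35 mm, Ī = 201.06 mm⁴.
Hole 2 (subtracted): ⌀8, A = 50.265 mm², x = 70 mm, Ī = 201.06 mm⁴.
Hole 3 (subtracted): ⌀8, A = 50.265 mm², x = 105 mm, Ī = 201.06 mm⁴.
By symmetry the centroid is at mid-width, x̄ = 70 mm.
Transfer each piece to the vertical centroidal axis using Ī + A·d² with d = x − 70:
  plate: d = 0 mm → contributes +4 573 333 mm⁴
  hole 1: d = -35 mm → contributes −61 776 mm⁴
  hole 2: d = 0 mm → contributes −201.06 mm⁴
  hole 3: d = 35 mm → contributes −61 776 mm⁴
Total I = 4 449 580 mm⁴.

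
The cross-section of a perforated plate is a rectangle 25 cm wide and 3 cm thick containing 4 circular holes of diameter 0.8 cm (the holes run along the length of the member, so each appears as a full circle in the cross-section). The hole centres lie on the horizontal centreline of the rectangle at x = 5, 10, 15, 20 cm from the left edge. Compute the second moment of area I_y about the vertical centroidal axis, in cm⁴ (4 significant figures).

I_y ≈ 3843 cm⁴

Decompose the section into non-overlapping parts with the origin at the bottom-left of its bounding rectangle.
Plate: 25 × 3, A = 75 cm², x = 12.5 cm, Ī = 3906.25 cm⁴.
Hole 1 (subtracted): ⌀0.8, A = 0.502655 cm², x = 5 cm, Ī = 0.0201062 cm⁴.
Hole 2 (subtracted): ⌀0.8, A = 0.502655 cm², x = 10 cm, Ī = 0.0201062 cm⁴.
Hole 3 (subtracted): ⌀0.8, A = 0.502655 cm², x = 15 cm, Ī = 0.0201062 cm⁴.
Hole 4 (subtracted): ⌀0.8, A = 0.502655 cm², x = 20 cm, Ī = 0.0201062 cm⁴.
By symmetry the centroid is at mid-width, x̄ = 12.5 cm.
Transfer each piece to the vertical centroidal axis using Ī + A·d² with d = x − 12.5:
  plate: d = 0 cm → contributes +3906.25 cm⁴
  hole 1: d = -7.5 cm → contributes −28.2944 cm⁴
  hole 2: d = -2.5 cm → contributes −3.1617 cm⁴
  hole 3: d = 2.5 cm → contributes −3.1617 cm⁴
  hole 4: d = 7.5 cm → contributes −28.2944 cm⁴
Total I = 3843.34 cm⁴.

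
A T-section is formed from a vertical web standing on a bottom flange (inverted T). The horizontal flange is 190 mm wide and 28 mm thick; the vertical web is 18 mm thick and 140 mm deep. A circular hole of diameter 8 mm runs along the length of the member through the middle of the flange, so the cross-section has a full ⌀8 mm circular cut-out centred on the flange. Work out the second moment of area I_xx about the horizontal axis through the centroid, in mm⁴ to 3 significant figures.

Split into non-overlapping primitives; take the origin at the lower-left of the bounding box.
Flange: 190 × 28, A = 5 320 mm², y = 14 mm, Ī = 347 573 mm⁴.
Web: 18 × 140, A = 2 520 mm², y = 98 mm, Ī = 4 116 000 mm⁴.
Hole (subtracted): ⌀8, A = 50.265 mm², y = 14 mm, Ī = 201.06 mm⁴.
Centroid: ȳ = ΣA·y / ΣA = 41.174 mm.
Transfer each piece to the horizontal axis through the centroid using Ī + A·d² with d = y − 41.174:
  flange: d = -27.174 mm → contributes +4 276 066 mm⁴
  web: d = 56.826 mm → contributes +12 253 505 mm⁴
  hole: d = -27.174 mm → contributes −37 319 mm⁴
Total I = 16 492 252 mm⁴.

I_xx ≈ 1.65 × 10⁷ mm⁴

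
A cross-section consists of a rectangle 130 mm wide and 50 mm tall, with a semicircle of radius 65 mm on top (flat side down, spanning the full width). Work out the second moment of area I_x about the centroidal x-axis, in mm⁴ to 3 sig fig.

Decompose the section into non-overlapping parts with the origin at the bottom-left of its bounding rectangle.
Rectangular body: 130 × 50, A = 6 500 mm², y = 25 mm, Ī = 1 354 167 mm⁴.
Semicircular cap: semicircle r = 65, A = 6636.6 mm², y = 77.587 mm, Ī = 1 959 230 mm⁴.
Centroid: ȳ = ΣA·y / ΣA = 51.567 mm.
Transfer each piece to the centroidal x-axis using Ī + A·d² with d = y − 51.567:
  rectangular body: d = -26.567 mm → contributes +5 941 857 mm⁴
  semicircular cap: d = 26.02 mm → contributes +6 452 483 mm⁴
Total I = 12 394 339 mm⁴.

I_x ≈ 1.24 × 10⁷ mm⁴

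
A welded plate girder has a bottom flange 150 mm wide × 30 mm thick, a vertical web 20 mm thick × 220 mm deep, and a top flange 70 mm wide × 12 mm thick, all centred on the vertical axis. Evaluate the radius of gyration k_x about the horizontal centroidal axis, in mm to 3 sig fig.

Split into non-overlapping primitives; take the origin at the lower-left of the bounding box.
Bottom plate: 150 × 30, A = 4 500 mm², y = 15 mm, Ī = 337 500 mm⁴.
Web plate: 20 × 220, A = 4 400 mm², y = 140 mm, Ī = 17 746 667 mm⁴.
Top plate: 70 × 12, A = 840 mm², y = 256 mm, Ī = 10 080 mm⁴.
Centroid: ȳ = ΣA·y / ΣA = 92.253 mm.
Transfer each piece to the horizontal centroidal axis using Ī + A·d² with d = y − 92.253:
  bottom plate: d = -77.253 mm → contributes +27 193 316 mm⁴
  web plate: d = 47.747 mm → contributes +27 777 863 mm⁴
  top plate: d = 163.75 mm → contributes +22 533 186 mm⁴
Total I = 77 504 365 mm⁴.
Radius of gyration: k = √(I/A) = √(77 504 365 / 9 740) = 89.204 mm.

k_x ≈ 89.2 mm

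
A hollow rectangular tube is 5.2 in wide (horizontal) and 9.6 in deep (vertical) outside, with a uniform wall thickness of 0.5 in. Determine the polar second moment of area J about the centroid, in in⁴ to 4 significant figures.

Break the section into simple shapes (no overlaps), measuring from the bottom-left corner of the bounding box.
Outer rectangle: 5.2 × 9.6, A = 49.92 in², y = 4.8 in, Ī = 383.386 in⁴.
Inner void (subtracted): 4.2 × 8.6, A = 36.12 in², y = 4.8 in, Ī = 222.62 in⁴.
By symmetry the centroid is at mid-height, ȳ = 4.8 in.
All pieces are centred on the centroidal x-axis, so I = ΣĪ (holes subtracted) = 160.766 in⁴.
Repeating about the centroidal y-axis gives I_y = 59.39 in⁴.
Polar second moment: J = I_x + I_y = 220.156 in⁴.

J ≈ 220.2 in⁴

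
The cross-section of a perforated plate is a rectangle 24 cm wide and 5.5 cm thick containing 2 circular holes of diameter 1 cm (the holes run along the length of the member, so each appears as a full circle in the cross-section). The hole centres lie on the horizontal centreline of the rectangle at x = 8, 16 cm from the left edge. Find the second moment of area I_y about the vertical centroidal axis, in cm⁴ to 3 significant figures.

I_y ≈ 6310 cm⁴

Split into non-overlapping primitives; take the origin at the lower-left of the bounding box.
Plate: 24 × 5.5, A = 132 cm², x = 12 cm, Ī = 6 336 cm⁴.
Hole 1 (subtracted): ⌀1, A = 0.7854 cm², x = 8 cm, Ī = 0.049087 cm⁴.
Hole 2 (subtracted): ⌀1, A = 0.7854 cm², x = 16 cm, Ī = 0.049087 cm⁴.
By symmetry the centroid is at mid-width, x̄ = 12 cm.
Transfer each piece to the vertical centroidal axis using Ī + A·d² with d = x − 12:
  plate: d = 0 cm → contributes +6 336 cm⁴
  hole 1: d = -4 cm → contributes −12.615 cm⁴
  hole 2: d = 4 cm → contributes −12.615 cm⁴
Total I = 6310.8 cm⁴.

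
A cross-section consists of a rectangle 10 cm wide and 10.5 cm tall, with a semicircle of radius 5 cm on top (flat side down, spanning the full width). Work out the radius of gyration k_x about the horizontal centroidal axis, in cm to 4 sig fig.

Decompose the section into non-overlapping parts with the origin at the bottom-left of its bounding rectangle.
Rectangular body: 10 × 10.5, A = 105 cm², y = 5.25 cm, Ī = 964.688 cm⁴.
Semicircular cap: semicircle r = 5, A = 39.2699 cm², y = 12.6221 cm, Ī = 68.5981 cm⁴.
Centroid: ȳ = ΣA·y / ΣA = 7.25666 cm.
Transfer each piece to the horizontal centroidal axis using Ī + A·d² with d = y − 7.25666:
  rectangular body: d = -2.00666 cm → contributes +1387.49 cm⁴
  semicircular cap: d = 5.36541 cm → contributes +1199.08 cm⁴
Total I = 2586.57 cm⁴.
Radius of gyration: k = √(I/A) = √(2586.57 / 144.27) = 4.23423 cm.

k_x ≈ 4.234 cm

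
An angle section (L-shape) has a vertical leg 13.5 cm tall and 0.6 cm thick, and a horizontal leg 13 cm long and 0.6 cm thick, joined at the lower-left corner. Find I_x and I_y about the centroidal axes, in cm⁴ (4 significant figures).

Decompose the section into non-overlapping parts with the origin at the bottom-left of its bounding rectangle.
Vertical leg: 0.6 × 13.5, A = 8.1 cm², y = 6.75 cm, Ī = 123.019 cm⁴.
Horizontal leg (remainder): 12.4 × 0.6, A = 7.44 cm², y = 0.3 cm, Ī = 0.2232 cm⁴.
Centroid: ȳ = ΣA·y / ΣA = 3.66197 cm.
Transfer each piece to the centroidal x-axis using Ī + A·d² with d = y − 3.66197:
  vertical leg: d = 3.08803 cm → contributes +200.26 cm⁴
  horizontal leg (remainder): d = -3.36197 cm → contributes +84.3163 cm⁴
Total I = 284.576 cm⁴.
For the y-axis: x̄ = 3.41197 cm.
Repeating about the centroidal y-axis gives I_y = 259.419 cm⁴.

I_x ≈ 284.6 cm⁴, I_y ≈ 259.4 cm⁴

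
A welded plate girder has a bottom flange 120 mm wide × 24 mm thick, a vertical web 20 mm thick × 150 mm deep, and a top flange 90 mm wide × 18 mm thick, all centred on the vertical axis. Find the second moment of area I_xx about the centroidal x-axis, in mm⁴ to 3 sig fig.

Decompose the section into non-overlapping parts with the origin at the bottom-left of its bounding rectangle.
Bottom plate: 120 × 24, A = 2 880 mm², y = 12 mm, Ī = 138 240 mm⁴.
Web plate: 20 × 150, A = 3 000 mm², y = 99 mm, Ī = 5 625 000 mm⁴.
Top plate: 90 × 18, A = 1 620 mm², y = 183 mm, Ī = 43 740 mm⁴.
Centroid: ȳ = ΣA·y / ΣA = 83.736 mm.
Transfer each piece to the centroidal x-axis using Ī + A·d² with d = y − 83.736:
  bottom plate: d = -71.736 mm → contributes +14 958 875 mm⁴
  web plate: d = 15.264 mm → contributes +6 323 969 mm⁴
  top plate: d = 99.264 mm → contributes +16 006 154 mm⁴
Total I = 37 288 997 mm⁴.

I_xx ≈ 3.73 × 10⁷ mm⁴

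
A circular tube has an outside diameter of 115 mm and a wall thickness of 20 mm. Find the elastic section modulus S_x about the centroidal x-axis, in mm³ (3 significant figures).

S_x ≈ 1.22 × 10⁵ mm³

Treat the section as a set of non-overlapping primitives; coordinates are from the bounding-box lower-left.
Outer circle: ⌀115, A = 10 387 mm², y = 57.5 mm, Ī = 8 585 414 mm⁴.
Bore (subtracted): ⌀75, A = 4417.9 mm², y = 57.5 mm, Ī = 1 553 156 mm⁴.
By symmetry the centroid is at mid-height, ȳ = 57.5 mm.
All pieces are centred on the centroidal x-axis, so I = ΣĪ (holes subtracted) = 7 032 259 mm⁴.
Extreme fibre distance c = 57.5 mm; S = I/c = 122 300 mm³.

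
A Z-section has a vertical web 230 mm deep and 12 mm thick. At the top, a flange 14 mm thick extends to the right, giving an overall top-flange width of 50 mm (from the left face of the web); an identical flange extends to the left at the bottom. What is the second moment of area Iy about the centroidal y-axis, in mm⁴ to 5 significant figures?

Break the section into simple shapes (no overlaps), measuring from the bottom-left corner of the bounding box.
Web: 12 × 230, A = 2 760 mm², x = 44 mm, Ī = 33 120 mm⁴.
Top flange (beyond web): 38 × 14, A = 532 mm², x = 69 mm, Ī = 64017.33 mm⁴.
Bottom flange (beyond web): 38 × 14, A = 532 mm², x = 19 mm, Ī = 64017.33 mm⁴.
Centroid: x̄ = ΣA·x / ΣA = 44 mm.
Transfer each piece to the centroidal y-axis using Ī + A·d² with d = x − 44:
  web: d = 0 mm → contributes +33 120 mm⁴
  top flange (beyond web): d = 25 mm → contributes +396517.3 mm⁴
  bottom flange (beyond web): d = -25 mm → contributes +396517.3 mm⁴
Total I = 826154.7 mm⁴.

Iy ≈ 8.2615 × 10⁵ mm⁴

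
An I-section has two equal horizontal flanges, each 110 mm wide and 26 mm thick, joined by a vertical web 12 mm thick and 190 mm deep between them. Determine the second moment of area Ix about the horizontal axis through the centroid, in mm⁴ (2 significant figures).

Treat the section as a set of non-overlapping primitives; coordinates are from the bounding-box lower-left.
Bottom flange: 110 × 26, A = 2 860 mm², y = 13 mm, Ī = 161 113 mm⁴.
Web: 12 × 190, A = 2 280 mm², y = 121 mm, Ī = 6 859 000 mm⁴.
Top flange: 110 × 26, A = 2 860 mm², y = 229 mm, Ī = 161 113 mm⁴.
By symmetry the centroid is at mid-height, ȳ = 121 mm.
Transfer each piece to the horizontal axis through the centroid using Ī + A·d² with d = y − 121:
  bottom flange: d = -108 mm → contributes +33 520 153 mm⁴
  web: d = 0 mm → contributes +6 859 000 mm⁴
  top flange: d = 108 mm → contributes +33 520 153 mm⁴
Total I = 73 899 307 mm⁴.

Ix ≈ 7.4 × 10⁷ mm⁴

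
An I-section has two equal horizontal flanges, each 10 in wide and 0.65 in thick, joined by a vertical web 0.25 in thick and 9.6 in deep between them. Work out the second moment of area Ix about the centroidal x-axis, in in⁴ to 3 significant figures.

Treat the section as a set of non-overlapping primitives; coordinates are from the bounding-box lower-left.
Bottom flange: 10 × 0.65, A = 6.5 in², y = 0.325 in, Ī = 0.22885 in⁴.
Web: 0.25 × 9.6, A = 2.4 in², y = 5.45 in, Ī = 18.432 in⁴.
Top flange: 10 × 0.65, A = 6.5 in², y = 10.575 in, Ī = 0.22885 in⁴.
By symmetry the centroid is at mid-height, ȳ = 5.45 in.
Transfer each piece to the centroidal x-axis using Ī + A·d² with d = y − 5.45:
  bottom flange: d = -5.125 in → contributes +170.96 in⁴
  web: d = 0 in → contributes +18.432 in⁴
  top flange: d = 5.125 in → contributes +170.96 in⁴
Total I = 360.34 in⁴.

Ix ≈ 360 in⁴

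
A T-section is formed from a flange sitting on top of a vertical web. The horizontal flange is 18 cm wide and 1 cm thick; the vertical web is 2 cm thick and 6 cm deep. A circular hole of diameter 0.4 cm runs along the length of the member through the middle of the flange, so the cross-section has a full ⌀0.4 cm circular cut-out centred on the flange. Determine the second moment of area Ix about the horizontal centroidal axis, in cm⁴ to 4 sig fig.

Ix ≈ 125.5 cm⁴

Treat the section as a set of non-overlapping primitives; coordinates are from the bounding-box lower-left.
Flange: 18 × 1, A = 18 cm², y = 6.5 cm, Ī = 1.5 cm⁴.
Web: 2 × 6, A = 12 cm², y = 3 cm, Ī = 36 cm⁴.
Hole (subtracted): ⌀0.4, A = 0.125664 cm², y = 6.5 cm, Ī = 0.00125664 cm⁴.
Centroid: ȳ = ΣA·y / ΣA = 5.09411 cm.
Transfer each piece to the horizontal centroidal axis using Ī + A·d² with d = y − 5.09411:
  flange: d = 1.40589 cm → contributes +37.0774 cm⁴
  web: d = -2.09411 cm → contributes +88.6236 cm⁴
  hole: d = 1.40589 cm → contributes −0.249634 cm⁴
Total I = 125.451 cm⁴.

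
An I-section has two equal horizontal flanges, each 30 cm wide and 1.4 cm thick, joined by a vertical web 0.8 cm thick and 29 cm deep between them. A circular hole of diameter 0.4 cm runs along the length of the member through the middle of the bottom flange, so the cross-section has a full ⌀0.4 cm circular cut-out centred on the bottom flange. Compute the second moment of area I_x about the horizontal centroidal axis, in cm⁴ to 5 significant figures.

I_x ≈ 2.1018 × 10⁴ cm⁴

Treat the section as a set of non-overlapping primitives; coordinates are from the bounding-box lower-left.
Bottom flange: 30 × 1.4, A = 42 cm², y = 0.7 cm, Ī = 6.86 cm⁴.
Web: 0.8 × 29, A = 23.2 cm², y = 15.9 cm, Ī = 1625.933 cm⁴.
Top flange: 30 × 1.4, A = 42 cm², y = 31.1 cm, Ī = 6.86 cm⁴.
Hole (subtracted): ⌀0.4, A = 0.1256637 cm², y = 0.7 cm, Ī = 0.001256637 cm⁴.
Centroid: ȳ = ΣA·y / ΣA = 15.91784 cm.
Transfer each piece to the horizontal centroidal axis using Ī + A·d² with d = y − 15.91784:
  bottom flange: d = -15.21784 cm → contributes +9733.33 cm⁴
  web: d = -0.0178389 cm → contributes +1625.941 cm⁴
  top flange: d = 15.18216 cm → contributes +9687.777 cm⁴
  hole: d = -15.21784 cm → contributes −29.10279 cm⁴
Total I = 21017.94 cm⁴.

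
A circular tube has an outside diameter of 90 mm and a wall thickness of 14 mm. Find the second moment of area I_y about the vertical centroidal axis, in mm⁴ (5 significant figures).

Break the section into simple shapes (no overlaps), measuring from the bottom-left corner of the bounding box.
Outer circle: ⌀90, A = 6361.725 mm², x = 45 mm, Ī = 3 220 623 mm⁴.
Bore (subtracted): ⌀62, A = 3019.071 mm², x = 45 mm, Ī = 725331.7 mm⁴.
By symmetry the centroid is at mid-width, x̄ = 45 mm.
All pieces are centred on the vertical centroidal axis, so I = ΣĪ (holes subtracted) = 2 495 292 mm⁴.

I_y ≈ 2.4953 × 10⁶ mm⁴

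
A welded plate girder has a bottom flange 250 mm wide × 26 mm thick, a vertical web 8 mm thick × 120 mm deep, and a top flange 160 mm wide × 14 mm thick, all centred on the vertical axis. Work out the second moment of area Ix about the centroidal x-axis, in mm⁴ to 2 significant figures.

Treat the section as a set of non-overlapping primitives; coordinates are from the bounding-box lower-left.
Bottom plate: 250 × 26, A = 6 500 mm², y = 13 mm, Ī = 366 167 mm⁴.
Web plate: 8 × 120, A = 960 mm², y = 86 mm, Ī = 1 152 000 mm⁴.
Top plate: 160 × 14, A = 2 240 mm², y = 153 mm, Ī = 36 587 mm⁴.
Centroid: ȳ = ΣA·y / ΣA = 52.55 mm.
Transfer each piece to the centroidal x-axis using Ī + A·d² with d = y − 52.55:
  bottom plate: d = -39.55 mm → contributes +10 535 868 mm⁴
  web plate: d = 33.45 mm → contributes +2 225 848 mm⁴
  top plate: d = 100.4 mm → contributes +22 636 553 mm⁴
Total I = 35 398 269 mm⁴.

Ix ≈ 3.5 × 10⁷ mm⁴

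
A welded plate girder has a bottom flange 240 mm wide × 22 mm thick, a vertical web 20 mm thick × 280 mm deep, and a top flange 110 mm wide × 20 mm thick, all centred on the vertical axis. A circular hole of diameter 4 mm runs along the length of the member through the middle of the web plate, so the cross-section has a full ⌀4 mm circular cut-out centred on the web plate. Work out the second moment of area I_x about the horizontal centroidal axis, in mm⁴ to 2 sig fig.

I_x ≈ 1.9 × 10⁸ mm⁴

Decompose the section into non-overlapping parts with the origin at the bottom-left of its bounding rectangle.
Bottom plate: 240 × 22, A = 5 280 mm², y = 11 mm, Ī = 212 960 mm⁴.
Web plate: 20 × 280, A = 5 600 mm², y = 162 mm, Ī = 36 586 667 mm⁴.
Top plate: 110 × 20, A = 2 200 mm², y = 312 mm, Ī = 73 333 mm⁴.
Hole (subtracted): ⌀4, A = 12.57 mm², y = 162 mm, Ī = 12.57 mm⁴.
Centroid: ȳ = ΣA·y / ΣA = 126.2 mm.
Transfer each piece to the horizontal centroidal axis using Ī + A·d² with d = y − 126.2:
  bottom plate: d = -115.2 mm → contributes +70 333 784 mm⁴
  web plate: d = 35.76 mm → contributes +43 747 471 mm⁴
  top plate: d = 185.8 mm → contributes +75 987 529 mm⁴
  hole: d = 35.76 mm → contributes −16 081 mm⁴
Total I = 190 052 703 mm⁴.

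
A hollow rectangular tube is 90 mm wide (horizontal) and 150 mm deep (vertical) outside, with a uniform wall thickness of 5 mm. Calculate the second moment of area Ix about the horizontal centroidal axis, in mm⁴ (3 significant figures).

Break the section into simple shapes (no overlaps), measuring from the bottom-left corner of the bounding box.
Outer rectangle: 90 × 150, A = 13 500 mm², y = 75 mm, Ī = 25 312 500 mm⁴.
Inner void (subtracted): 80 × 140, A = 11 200 mm², y = 75 mm, Ī = 18 293 333 mm⁴.
By symmetry the centroid is at mid-height, ȳ = 75 mm.
All pieces are centred on the horizontal centroidal axis, so I = ΣĪ (holes subtracted) = 7 019 167 mm⁴.

Ix ≈ 7.02 × 10⁶ mm⁴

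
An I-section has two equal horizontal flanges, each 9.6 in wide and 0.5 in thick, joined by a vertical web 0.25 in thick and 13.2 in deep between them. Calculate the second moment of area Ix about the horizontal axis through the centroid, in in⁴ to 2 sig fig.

Decompose the section into non-overlapping parts with the origin at the bottom-left of its bounding rectangle.
Bottom flange: 9.6 × 0.5, A = 4.8 in², y = 0.25 in, Ī = 0.1 in⁴.
Web: 0.25 × 13.2, A = 3.3 in², y = 7.1 in, Ī = 47.92 in⁴.
Top flange: 9.6 × 0.5, A = 4.8 in², y = 13.95 in, Ī = 0.1 in⁴.
By symmetry the centroid is at mid-height, ȳ = 7.1 in.
Transfer each piece to the horizontal axis through the centroid using Ī + A·d² with d = y − 7.1:
  bottom flange: d = -6.85 in → contributes +225.3 in⁴
  web: d = 0 in → contributes +47.92 in⁴
  top flange: d = 6.85 in → contributes +225.3 in⁴
Total I = 498.6 in⁴.

Ix ≈ 500 in⁴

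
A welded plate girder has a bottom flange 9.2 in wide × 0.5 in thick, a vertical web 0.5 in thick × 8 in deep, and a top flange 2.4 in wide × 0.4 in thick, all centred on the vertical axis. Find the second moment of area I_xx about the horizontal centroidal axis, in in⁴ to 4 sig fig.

Treat the section as a set of non-overlapping primitives; coordinates are from the bounding-box lower-left.
Bottom plate: 9.2 × 0.5, A = 4.6 in², y = 0.25 in, Ī = 0.0958333 in⁴.
Web plate: 0.5 × 8, A = 4 in², y = 4.5 in, Ī = 21.3333 in⁴.
Top plate: 2.4 × 0.4, A = 0.96 in², y = 8.7 in, Ī = 0.0128 in⁴.
Centroid: ȳ = ΣA·y / ΣA = 2.87678 in.
Transfer each piece to the horizontal centroidal axis using Ī + A·d² with d = y − 2.87678:
  bottom plate: d = -2.62678 in → contributes +31.8357 in⁴
  web plate: d = 1.62322 in → contributes +31.8727 in⁴
  top plate: d = 5.82322 in → contributes +32.5663 in⁴
Total I = 96.2747 in⁴.

I_xx ≈ 96.27 in⁴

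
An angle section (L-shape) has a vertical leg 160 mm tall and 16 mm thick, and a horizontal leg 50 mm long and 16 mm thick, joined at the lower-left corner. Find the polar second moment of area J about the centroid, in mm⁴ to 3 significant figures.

Decompose the section into non-overlapping parts with the origin at the bottom-left of its bounding rectangle.
Vertical leg: 16 × 160, A = 2 560 mm², y = 80 mm, Ī = 5 461 333 mm⁴.
Horizontal leg (remainder): 34 × 16, A = 544 mm², y = 8 mm, Ī = 11 605 mm⁴.
Centroid: ȳ = ΣA·y / ΣA = 67.381 mm.
Transfer each piece to the centroidal x-axis using Ī + A·d² with d = y − 67.381:
  vertical leg: d = 12.619 mm → contributes +5 868 957 mm⁴
  horizontal leg (remainder): d = -59.381 mm → contributes +1 929 834 mm⁴
Total I = 7 798 791 mm⁴.
For the y-axis: x̄ = 12.381 mm.
Repeating about the centroidal y-axis gives I_y = 387 431 mm⁴.
Polar second moment: J = I_x + I_y = 8 186 222 mm⁴.

J ≈ 8.19 × 10⁶ mm⁴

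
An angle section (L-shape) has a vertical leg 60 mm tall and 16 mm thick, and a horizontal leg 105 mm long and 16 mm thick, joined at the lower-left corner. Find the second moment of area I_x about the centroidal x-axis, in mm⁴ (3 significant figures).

I_x ≈ 5.96 × 10⁵ mm⁴

Decompose the section into non-overlapping parts with the origin at the bottom-left of its bounding rectangle.
Vertical leg: 16 × 60, A = 960 mm², y = 30 mm, Ī = 288 000 mm⁴.
Horizontal leg (remainder): 89 × 16, A = 1 424 mm², y = 8 mm, Ī = 30 379 mm⁴.
Centroid: ȳ = ΣA·y / ΣA = 16.859 mm.
Transfer each piece to the centroidal x-axis using Ī + A·d² with d = y − 16.859:
  vertical leg: d = 13.141 mm → contributes +453 777 mm⁴
  horizontal leg (remainder): d = -8.8591 mm → contributes +142 138 mm⁴
Total I = 595 915 mm⁴.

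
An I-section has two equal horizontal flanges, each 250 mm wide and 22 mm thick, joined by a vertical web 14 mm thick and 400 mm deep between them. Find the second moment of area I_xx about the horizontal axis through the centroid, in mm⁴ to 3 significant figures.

I_xx ≈ 5.65 × 10⁸ mm⁴

Decompose the section into non-overlapping parts with the origin at the bottom-left of its bounding rectangle.
Bottom flange: 250 × 22, A = 5 500 mm², y = 11 mm, Ī = 221 833 mm⁴.
Web: 14 × 400, A = 5 600 mm², y = 222 mm, Ī = 74 666 667 mm⁴.
Top flange: 250 × 22, A = 5 500 mm², y = 433 mm, Ī = 221 833 mm⁴.
By symmetry the centroid is at mid-height, ȳ = 222 mm.
Transfer each piece to the horizontal axis through the centroid using Ī + A·d² with d = y − 222:
  bottom flange: d = -211 mm → contributes +245 087 333 mm⁴
  web: d = 0 mm → contributes +74 666 667 mm⁴
  top flange: d = 211 mm → contributes +245 087 333 mm⁴
Total I = 564 841 333 mm⁴.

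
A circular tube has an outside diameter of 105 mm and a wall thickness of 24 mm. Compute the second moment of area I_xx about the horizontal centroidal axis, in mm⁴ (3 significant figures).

Break the section into simple shapes (no overlaps), measuring from the bottom-left corner of the bounding box.
Outer circle: ⌀105, A = 8 659 mm², y = 52.5 mm, Ī = 5 966 602 mm⁴.
Bore (subtracted): ⌀57, A = 2551.8 mm², y = 52.5 mm, Ī = 518 166 mm⁴.
By symmetry the centroid is at mid-height, ȳ = 52.5 mm.
All pieces are centred on the horizontal centroidal axis, so I = ΣĪ (holes subtracted) = 5 448 436 mm⁴.

I_xx ≈ 5.45 × 10⁶ mm⁴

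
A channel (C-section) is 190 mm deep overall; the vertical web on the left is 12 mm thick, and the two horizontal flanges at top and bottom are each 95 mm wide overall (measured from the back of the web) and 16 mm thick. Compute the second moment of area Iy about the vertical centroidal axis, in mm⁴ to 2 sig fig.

Iy ≈ 4.3 × 10⁶ mm⁴

Treat the section as a set of non-overlapping primitives; coordinates are from the bounding-box lower-left.
Web: 12 × 190, A = 2 280 mm², x = 6 mm, Ī = 27 360 mm⁴.
Top flange (beyond web): 83 × 16, A = 1 328 mm², x = 53.5 mm, Ī = 762 383 mm⁴.
Bottom flange (beyond web): 83 × 16, A = 1 328 mm², x = 53.5 mm, Ī = 762 383 mm⁴.
Centroid: x̄ = ΣA·x / ΣA = 31.56 mm.
Transfer each piece to the vertical centroidal axis using Ī + A·d² with d = x − 31.56:
  web: d = -25.56 mm → contributes +1 516 817 mm⁴
  top flange (beyond web): d = 21.94 mm → contributes +1 401 683 mm⁴
  bottom flange (beyond web): d = 21.94 mm → contributes +1 401 683 mm⁴
Total I = 4 320 182 mm⁴.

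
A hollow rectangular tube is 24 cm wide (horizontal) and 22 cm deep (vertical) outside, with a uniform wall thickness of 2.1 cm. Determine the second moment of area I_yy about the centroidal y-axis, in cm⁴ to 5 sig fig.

Split into non-overlapping primitives; take the origin at the lower-left of the bounding box.
Outer rectangle: 24 × 22, A = 528 cm², x = 12 cm, Ī = 25 344 cm⁴.
Inner void (subtracted): 19.8 × 17.8, A = 352.44 cm², x = 12 cm, Ī = 11514.21 cm⁴.
By symmetry the centroid is at mid-width, x̄ = 12 cm.
All pieces are centred on the centroidal y-axis, so I = ΣĪ (holes subtracted) = 13829.79 cm⁴.

I_yy ≈ 1.3830 × 10⁴ cm⁴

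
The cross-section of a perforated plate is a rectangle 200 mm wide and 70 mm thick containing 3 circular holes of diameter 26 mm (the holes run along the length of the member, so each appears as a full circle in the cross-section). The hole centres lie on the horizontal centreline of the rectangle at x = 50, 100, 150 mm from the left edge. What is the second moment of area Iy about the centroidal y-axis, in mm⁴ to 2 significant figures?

Break the section into simple shapes (no overlaps), measuring from the bottom-left corner of the bounding box.
Plate: 200 × 70, A = 14 000 mm², x = 100 mm, Ī = 46 666 667 mm⁴.
Hole 1 (subtracted): ⌀26, A = 530.9 mm², x = 50 mm, Ī = 22 432 mm⁴.
Hole 2 (subtracted): ⌀26, A = 530.9 mm², x = 100 mm, Ī = 22 432 mm⁴.
Hole 3 (subtracted): ⌀26, A = 530.9 mm², x = 150 mm, Ī = 22 432 mm⁴.
By symmetry the centroid is at mid-width, x̄ = 100 mm.
Transfer each piece to the centroidal y-axis using Ī + A·d² with d = x − 100:
  plate: d = 0 mm → contributes +46 666 667 mm⁴
  hole 1: d = -50 mm → contributes −1 349 755 mm⁴
  hole 2: d = 0 mm → contributes −22 432 mm⁴
  hole 3: d = 50 mm → contributes −1 349 755 mm⁴
Total I = 43 944 726 mm⁴.

Iy ≈ 4.4 × 10⁷ mm⁴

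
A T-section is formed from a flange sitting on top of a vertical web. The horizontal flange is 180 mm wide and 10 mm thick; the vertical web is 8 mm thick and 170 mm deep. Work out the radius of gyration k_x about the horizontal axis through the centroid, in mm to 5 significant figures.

k_x ≈ 55.018 mm

Treat the section as a set of non-overlapping primitives; coordinates are from the bounding-box lower-left.
Flange: 180 × 10, A = 1 800 mm², y = 175 mm, Ī = 15 000 mm⁴.
Web: 8 × 170, A = 1 360 mm², y = 85 mm, Ī = 3 275 333 mm⁴.
Centroid: ȳ = ΣA·y / ΣA = 136.2658 mm.
Transfer each piece to the horizontal axis through the centroid using Ī + A·d² with d = y − 136.2658:
  flange: d = 38.73418 mm → contributes +2 715 606 mm⁴
  web: d = -51.26582 mm → contributes +6 849 664 mm⁴
Total I = 9 565 270 mm⁴.
Radius of gyration: k = √(I/A) = √(9 565 270 / 3 160) = 55.01804 mm.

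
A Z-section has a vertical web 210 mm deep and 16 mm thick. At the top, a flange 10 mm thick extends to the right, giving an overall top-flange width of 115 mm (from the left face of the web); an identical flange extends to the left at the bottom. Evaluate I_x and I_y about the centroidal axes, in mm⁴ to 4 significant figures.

I_x ≈ 3.216 × 10⁷ mm⁴, I_y ≈ 8.235 × 10⁶ mm⁴

Decompose the section into non-overlapping parts with the origin at the bottom-left of its bounding rectangle.
Web: 16 × 210, A = 3 360 mm², y = 105 mm, Ī = 12 348 000 mm⁴.
Top flange (beyond web): 99 × 10, A = 990 mm², y = 205 mm, Ī = 8 250 mm⁴.
Bottom flange (beyond web): 99 × 10, A = 990 mm², y = 5 mm, Ī = 8 250 mm⁴.
Centroid: ȳ = ΣA·y / ΣA = 105 mm.
Transfer each piece to the centroidal x-axis using Ī + A·d² with d = y − 105:
  web: d = 0 mm → contributes +12 348 000 mm⁴
  top flange (beyond web): d = 100 mm → contributes +9 908 250 mm⁴
  bottom flange (beyond web): d = -100 mm → contributes +9 908 250 mm⁴
Total I = 32 164 500 mm⁴.
For the y-axis: x̄ = 107 mm.
Repeating about the centroidal y-axis gives I_y = 8 235 220 mm⁴.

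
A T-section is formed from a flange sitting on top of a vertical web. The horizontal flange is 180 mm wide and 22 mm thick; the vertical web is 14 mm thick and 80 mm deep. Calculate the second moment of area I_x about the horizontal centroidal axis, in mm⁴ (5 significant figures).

Break the section into simple shapes (no overlaps), measuring from the bottom-left corner of the bounding box.
Flange: 180 × 22, A = 3 960 mm², y = 91 mm, Ī = 159 720 mm⁴.
Web: 14 × 80, A = 1 120 mm², y = 40 mm, Ī = 597333.3 mm⁴.
Centroid: ȳ = ΣA·y / ΣA = 79.75591 mm.
Transfer each piece to the horizontal centroidal axis using Ī + A·d² with d = y − 79.75591:
  flange: d = 11.24409 mm → contributes +660381.5 mm⁴
  web: d = -39.75591 mm → contributes +2 367 529 mm⁴
Total I = 3 027 911 mm⁴.

I_x ≈ 3.0279 × 10⁶ mm⁴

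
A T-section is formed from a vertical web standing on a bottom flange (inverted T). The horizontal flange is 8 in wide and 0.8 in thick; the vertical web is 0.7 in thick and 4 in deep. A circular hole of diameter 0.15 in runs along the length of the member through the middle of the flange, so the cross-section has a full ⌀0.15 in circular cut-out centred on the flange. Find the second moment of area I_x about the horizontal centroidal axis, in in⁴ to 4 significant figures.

I_x ≈ 15.28 in⁴

Treat the section as a set of non-overlapping primitives; coordinates are from the bounding-box lower-left.
Flange: 8 × 0.8, A = 6.4 in², y = 0.4 in, Ī = 0.341333 in⁴.
Web: 0.7 × 4, A = 2.8 in², y = 2.8 in, Ī = 3.73333 in⁴.
Hole (subtracted): ⌀0.15, A = 0.0176715 in², y = 0.4 in, Ī = 0.0000248505 in⁴.
Centroid: ȳ = ΣA·y / ΣA = 1.13184 in.
Transfer each piece to the horizontal centroidal axis using Ī + A·d² with d = y − 1.13184:
  flange: d = -0.731841 in → contributes +3.76911 in⁴
  web: d = 1.66816 in → contributes +11.5251 in⁴
  hole: d = -0.731841 in → contributes −0.00948952 in⁴
Total I = 15.2847 in⁴.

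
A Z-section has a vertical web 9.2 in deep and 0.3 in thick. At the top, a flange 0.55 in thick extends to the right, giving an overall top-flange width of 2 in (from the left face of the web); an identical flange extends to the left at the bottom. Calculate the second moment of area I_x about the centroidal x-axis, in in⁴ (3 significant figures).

Treat the section as a set of non-overlapping primitives; coordinates are from the bounding-box lower-left.
Web: 0.3 × 9.2, A = 2.76 in², y = 4.6 in, Ī = 19.467 in⁴.
Top flange (beyond web): 1.7 × 0.55, A = 0.935 in², y = 8.925 in, Ī = 0.02357 in⁴.
Bottom flange (beyond web): 1.7 × 0.55, A = 0.935 in², y = 0.275 in, Ī = 0.02357 in⁴.
Centroid: ȳ = ΣA·y / ΣA = 4.6 in.
Transfer each piece to the centroidal x-axis using Ī + A·d² with d = y − 4.6:
  web: d = 0 in → contributes +19.467 in⁴
  top flange (beyond web): d = 4.325 in → contributes +17.513 in⁴
  bottom flange (beyond web): d = -4.325 in → contributes +17.513 in⁴
Total I = 54.494 in⁴.

I_x ≈ 54.5 in⁴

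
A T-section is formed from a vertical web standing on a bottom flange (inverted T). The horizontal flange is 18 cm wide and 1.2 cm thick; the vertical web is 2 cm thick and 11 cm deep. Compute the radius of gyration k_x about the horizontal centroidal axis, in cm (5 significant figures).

Split into non-overlapping primitives; take the origin at the lower-left of the bounding box.
Flange: 18 × 1.2, A = 21.6 cm², y = 0.6 cm, Ī = 2.592 cm⁴.
Web: 2 × 11, A = 22 cm², y = 6.7 cm, Ī = 221.8333 cm⁴.
Centroid: ȳ = ΣA·y / ΣA = 3.677982 cm.
Transfer each piece to the horizontal centroidal axis using Ī + A·d² with d = y − 3.677982:
  flange: d = -3.077982 cm → contributes +207.2298 cm⁴
  web: d = 3.022018 cm → contributes +422.7504 cm⁴
Total I = 629.9802 cm⁴.
Radius of gyration: k = √(I/A) = √(629.9802 / 43.6) = 3.801195 cm.

k_x ≈ 3.8012 cm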